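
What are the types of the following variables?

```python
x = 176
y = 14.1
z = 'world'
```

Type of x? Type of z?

x is int; z is str

int, str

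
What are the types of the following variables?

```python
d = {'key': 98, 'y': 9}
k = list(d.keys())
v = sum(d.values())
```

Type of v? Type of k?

sum of int values returns int; list(...) returns list

int, list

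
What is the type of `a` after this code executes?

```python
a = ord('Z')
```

ord() returns int (Unicode code point)

int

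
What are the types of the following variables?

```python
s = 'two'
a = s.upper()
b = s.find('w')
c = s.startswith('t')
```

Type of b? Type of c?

str.find() returns int; str.startswith() returns bool

int, bool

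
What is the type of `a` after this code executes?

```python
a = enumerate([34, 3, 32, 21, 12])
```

enumerate() returns an enumerate iterator object

enumerate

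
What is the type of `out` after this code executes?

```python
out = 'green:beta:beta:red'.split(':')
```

str.split() returns list

list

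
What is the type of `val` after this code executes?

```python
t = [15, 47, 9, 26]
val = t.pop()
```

list.pop() returns the popped element (int here)

int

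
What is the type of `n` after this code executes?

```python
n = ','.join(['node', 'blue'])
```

str.join() returns str

str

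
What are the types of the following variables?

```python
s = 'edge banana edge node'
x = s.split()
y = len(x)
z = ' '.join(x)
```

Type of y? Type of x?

len() returns int; str.split() returns list

int, list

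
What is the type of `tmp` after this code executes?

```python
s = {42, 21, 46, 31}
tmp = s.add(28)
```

set.add() returns None (mutates in place)

NoneType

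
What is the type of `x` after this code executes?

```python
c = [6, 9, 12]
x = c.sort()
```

list.sort() returns None (sorts in place)

NoneType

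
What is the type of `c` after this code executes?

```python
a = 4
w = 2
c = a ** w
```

int ** positive int returns int (4 ** 2 = 16)

int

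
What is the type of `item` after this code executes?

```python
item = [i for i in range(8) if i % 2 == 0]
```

A list comprehension [...] produces a list

list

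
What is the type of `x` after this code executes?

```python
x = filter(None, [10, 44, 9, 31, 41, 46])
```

filter() returns a filter iterator object

filter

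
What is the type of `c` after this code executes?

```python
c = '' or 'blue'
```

'or' returns first truthy value ('blue', which is str)

str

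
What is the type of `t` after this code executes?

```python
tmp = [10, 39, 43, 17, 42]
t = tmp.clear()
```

list.clear() returns None

NoneType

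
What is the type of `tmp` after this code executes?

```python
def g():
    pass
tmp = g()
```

A function with no return statement returns None

NoneType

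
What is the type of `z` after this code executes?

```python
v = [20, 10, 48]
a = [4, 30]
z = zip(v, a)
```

zip() returns a zip iterator object

zip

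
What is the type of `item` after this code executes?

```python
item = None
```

None has type NoneType

NoneType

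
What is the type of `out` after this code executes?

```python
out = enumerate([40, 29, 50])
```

enumerate() returns an enumerate iterator object

enumerate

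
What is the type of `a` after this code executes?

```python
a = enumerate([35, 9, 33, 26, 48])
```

enumerate() returns an enumerate iterator object

enumerate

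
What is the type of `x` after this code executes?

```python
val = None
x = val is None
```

'is' comparison returns bool

bool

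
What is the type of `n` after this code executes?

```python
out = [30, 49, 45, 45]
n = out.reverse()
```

list.reverse() returns None

NoneType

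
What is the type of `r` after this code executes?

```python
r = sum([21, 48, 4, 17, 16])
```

sum() of ints returns int

int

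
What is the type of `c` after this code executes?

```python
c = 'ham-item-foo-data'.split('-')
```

str.split() returns list

list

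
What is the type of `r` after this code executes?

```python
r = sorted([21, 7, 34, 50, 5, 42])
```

sorted() always returns list

list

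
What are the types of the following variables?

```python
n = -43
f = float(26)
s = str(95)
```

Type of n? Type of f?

n is int; f is float

int, float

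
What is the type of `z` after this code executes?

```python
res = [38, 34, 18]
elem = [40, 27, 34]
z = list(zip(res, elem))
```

list(zip(...)) returns a list of tuples

list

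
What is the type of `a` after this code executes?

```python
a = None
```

None has type NoneType

NoneType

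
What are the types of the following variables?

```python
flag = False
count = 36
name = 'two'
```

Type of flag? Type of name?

flag is bool; name is str

bool, str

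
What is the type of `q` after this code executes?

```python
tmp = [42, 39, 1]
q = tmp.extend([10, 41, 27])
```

list.extend() returns None

NoneType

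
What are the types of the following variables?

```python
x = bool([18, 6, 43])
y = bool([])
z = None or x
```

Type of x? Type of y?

bool() returns bool; bool() returns bool

bool, bool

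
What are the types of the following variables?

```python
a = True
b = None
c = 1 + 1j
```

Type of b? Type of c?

b is NoneType; c is complex

NoneType, complex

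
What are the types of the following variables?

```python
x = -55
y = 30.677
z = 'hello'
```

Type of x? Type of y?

x is int; y is float

int, float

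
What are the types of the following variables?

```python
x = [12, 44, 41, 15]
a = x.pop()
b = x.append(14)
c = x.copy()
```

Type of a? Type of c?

list.pop() returns the element (int); list.copy() returns list

int, list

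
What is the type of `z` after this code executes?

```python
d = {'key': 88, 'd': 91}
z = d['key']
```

Accessing dict[str, int] with key 'key' returns int value 88

int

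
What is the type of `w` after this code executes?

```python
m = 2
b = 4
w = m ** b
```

int ** positive int returns int (2 ** 4 = 16)

int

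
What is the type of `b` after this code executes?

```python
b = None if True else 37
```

Ternary: condition is True, if branch (None) taken → NoneType

NoneType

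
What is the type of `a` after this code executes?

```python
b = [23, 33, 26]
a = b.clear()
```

list.clear() returns None

NoneType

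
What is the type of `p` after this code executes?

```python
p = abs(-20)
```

abs() of int returns int

int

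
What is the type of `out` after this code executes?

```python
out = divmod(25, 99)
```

divmod() returns a tuple (quotient, remainder)

tuple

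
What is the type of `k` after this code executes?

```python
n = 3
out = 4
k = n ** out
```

int ** positive int returns int (3 ** 4 = 81)

int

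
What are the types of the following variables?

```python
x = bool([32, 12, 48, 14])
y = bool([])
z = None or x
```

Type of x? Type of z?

bool() returns bool; None or <bool> returns the bool

bool, bool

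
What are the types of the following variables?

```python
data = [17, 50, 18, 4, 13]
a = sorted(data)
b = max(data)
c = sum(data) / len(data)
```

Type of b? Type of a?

max of ints returns int; sorted() returns list

int, list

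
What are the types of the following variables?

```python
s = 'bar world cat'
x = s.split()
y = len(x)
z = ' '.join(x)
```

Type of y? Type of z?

len() returns int; str.join() returns str

int, str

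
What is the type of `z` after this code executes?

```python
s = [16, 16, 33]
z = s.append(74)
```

list.append() returns None (mutates in place)

NoneType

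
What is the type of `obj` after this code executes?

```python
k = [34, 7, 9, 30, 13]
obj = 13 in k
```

'in' operator returns bool

bool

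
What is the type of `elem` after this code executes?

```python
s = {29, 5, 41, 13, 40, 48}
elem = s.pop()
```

Popping from a set of ints returns int

int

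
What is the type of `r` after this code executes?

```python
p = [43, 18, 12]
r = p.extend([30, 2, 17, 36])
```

list.extend() returns None

NoneType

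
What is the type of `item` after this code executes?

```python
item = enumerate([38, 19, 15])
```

enumerate() returns an enumerate iterator object

enumerate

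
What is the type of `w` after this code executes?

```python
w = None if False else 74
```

Ternary: condition is False, else branch (74) taken → int

int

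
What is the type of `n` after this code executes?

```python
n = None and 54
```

'and' returns first falsy value (None)

NoneType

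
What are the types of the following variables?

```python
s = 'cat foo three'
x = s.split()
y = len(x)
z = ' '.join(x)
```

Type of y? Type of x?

len() returns int; str.split() returns list

int, list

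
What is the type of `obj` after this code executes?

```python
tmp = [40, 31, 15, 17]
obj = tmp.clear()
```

list.clear() returns None

NoneType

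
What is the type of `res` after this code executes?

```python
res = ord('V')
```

ord() returns int (Unicode code point)

int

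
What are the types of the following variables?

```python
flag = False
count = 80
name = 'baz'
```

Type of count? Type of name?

count is int; name is str

int, str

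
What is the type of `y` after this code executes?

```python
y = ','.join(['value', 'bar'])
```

str.join() returns str

str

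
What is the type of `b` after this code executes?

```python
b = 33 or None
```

'or' returns first truthy value (33, int)

int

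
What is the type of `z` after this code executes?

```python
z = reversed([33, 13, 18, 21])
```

reversed() on a list returns a list_reverseiterator

list_reverseiterator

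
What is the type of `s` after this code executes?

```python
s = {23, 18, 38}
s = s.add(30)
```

set.add() returns None (mutates in place)

NoneType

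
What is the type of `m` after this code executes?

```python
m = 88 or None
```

'or' returns first truthy value (88, int)

int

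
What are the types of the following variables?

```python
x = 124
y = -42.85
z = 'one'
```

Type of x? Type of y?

x is int; y is float

int, float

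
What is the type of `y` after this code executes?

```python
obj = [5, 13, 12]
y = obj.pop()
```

list.pop() returns the popped element (int here)

int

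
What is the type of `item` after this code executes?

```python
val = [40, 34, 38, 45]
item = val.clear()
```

list.clear() returns None

NoneType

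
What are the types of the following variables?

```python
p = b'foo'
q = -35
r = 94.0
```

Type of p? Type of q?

p is bytes; q is int

bytes, int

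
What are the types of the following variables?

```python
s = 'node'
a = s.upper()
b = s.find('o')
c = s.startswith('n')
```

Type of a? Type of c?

str.upper() returns str; str.startswith() returns bool

str, bool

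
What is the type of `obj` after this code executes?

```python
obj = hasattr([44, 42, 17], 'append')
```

hasattr() returns bool

bool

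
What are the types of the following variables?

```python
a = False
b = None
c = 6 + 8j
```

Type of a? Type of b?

a is bool; b is NoneType

bool, NoneType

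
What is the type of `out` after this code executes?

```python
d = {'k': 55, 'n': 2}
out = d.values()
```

.values() returns a dict_values view object

dict_values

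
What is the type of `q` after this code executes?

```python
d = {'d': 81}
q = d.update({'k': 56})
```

dict.update() returns None

NoneType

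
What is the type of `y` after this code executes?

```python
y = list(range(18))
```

list(range(...)) returns list

list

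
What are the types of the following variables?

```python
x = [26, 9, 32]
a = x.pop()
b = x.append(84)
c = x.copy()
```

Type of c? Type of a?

list.copy() returns list; list.pop() returns the element (int)

list, int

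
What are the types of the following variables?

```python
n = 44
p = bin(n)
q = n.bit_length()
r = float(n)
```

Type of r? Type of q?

float() returns float; int.bit_length() returns int

float, int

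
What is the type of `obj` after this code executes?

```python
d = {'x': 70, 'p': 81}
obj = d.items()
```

dict.items() returns a dict_items view

dict_items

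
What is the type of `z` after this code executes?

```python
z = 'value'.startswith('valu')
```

str.startswith() returns bool

bool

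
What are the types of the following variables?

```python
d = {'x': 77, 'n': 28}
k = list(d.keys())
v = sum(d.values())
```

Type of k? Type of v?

list(...) returns list; sum of int values returns int

list, int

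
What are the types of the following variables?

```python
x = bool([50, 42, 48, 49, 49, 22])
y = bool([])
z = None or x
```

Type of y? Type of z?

bool() returns bool; None or <bool> returns the bool

bool, bool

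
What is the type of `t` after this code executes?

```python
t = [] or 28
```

'or' returns first truthy value (28, which is int)

int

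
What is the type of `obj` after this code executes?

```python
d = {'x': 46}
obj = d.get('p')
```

dict.get() returns None when key 'p' is not found and no default given

NoneType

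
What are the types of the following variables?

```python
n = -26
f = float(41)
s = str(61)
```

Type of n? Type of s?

n is int; s is str

int, str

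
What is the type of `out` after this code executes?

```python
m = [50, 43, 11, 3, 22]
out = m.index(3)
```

list.index() returns int

int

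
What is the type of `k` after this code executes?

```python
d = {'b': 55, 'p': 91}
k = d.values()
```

.values() returns a dict_values view object

dict_values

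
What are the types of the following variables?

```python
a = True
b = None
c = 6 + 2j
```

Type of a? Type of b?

a is bool; b is NoneType

bool, NoneType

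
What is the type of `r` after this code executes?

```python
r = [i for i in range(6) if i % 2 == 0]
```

A list comprehension [...] produces a list

list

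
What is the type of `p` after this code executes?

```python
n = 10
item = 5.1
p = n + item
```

int + float returns float (10 + 5.1 = 15.1)

float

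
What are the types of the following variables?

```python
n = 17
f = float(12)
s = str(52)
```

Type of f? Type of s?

f is float; s is str

float, str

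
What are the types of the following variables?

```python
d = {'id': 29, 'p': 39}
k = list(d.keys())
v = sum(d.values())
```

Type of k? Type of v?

list(...) returns list; sum of int values returns int

list, int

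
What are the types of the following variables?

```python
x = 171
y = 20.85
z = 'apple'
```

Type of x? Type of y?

x is int; y is float

int, float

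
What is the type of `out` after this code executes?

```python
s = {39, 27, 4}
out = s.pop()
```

Popping from a set of ints returns int

int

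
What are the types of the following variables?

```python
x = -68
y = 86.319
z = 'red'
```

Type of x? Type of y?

x is int; y is float

int, float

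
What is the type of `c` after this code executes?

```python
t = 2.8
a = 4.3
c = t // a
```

float // float returns float (floor division preserves float type)

float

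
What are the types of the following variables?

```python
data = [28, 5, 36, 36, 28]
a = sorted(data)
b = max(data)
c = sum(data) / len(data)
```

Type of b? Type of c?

max of ints returns int; int / int returns float

int, float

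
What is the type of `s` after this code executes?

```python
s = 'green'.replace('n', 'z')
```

str.replace() returns str

str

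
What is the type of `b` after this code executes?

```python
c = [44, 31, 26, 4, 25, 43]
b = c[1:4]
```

Slicing a list always returns a list

list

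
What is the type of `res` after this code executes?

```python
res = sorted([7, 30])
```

sorted() always returns list

list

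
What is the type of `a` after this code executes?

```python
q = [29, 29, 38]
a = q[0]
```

Indexing a list of ints returns int (q[0] = 29)

int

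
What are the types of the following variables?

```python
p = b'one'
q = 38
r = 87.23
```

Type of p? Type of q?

p is bytes; q is int

bytes, int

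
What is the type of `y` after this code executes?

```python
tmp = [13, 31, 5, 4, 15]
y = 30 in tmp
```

'in' operator returns bool

bool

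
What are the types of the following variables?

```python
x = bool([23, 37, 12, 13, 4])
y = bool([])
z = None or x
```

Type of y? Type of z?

bool() returns bool; None or <bool> returns the bool

bool, bool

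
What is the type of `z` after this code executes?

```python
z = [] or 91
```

'or' returns first truthy value (91, which is int)

int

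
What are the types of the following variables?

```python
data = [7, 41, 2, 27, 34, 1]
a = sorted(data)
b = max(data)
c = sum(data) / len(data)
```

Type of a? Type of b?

sorted() returns list; max of ints returns int

list, int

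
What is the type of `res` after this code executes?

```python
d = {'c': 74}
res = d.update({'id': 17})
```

dict.update() returns None

NoneType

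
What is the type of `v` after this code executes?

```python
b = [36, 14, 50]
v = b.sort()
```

list.sort() returns None (sorts in place)

NoneType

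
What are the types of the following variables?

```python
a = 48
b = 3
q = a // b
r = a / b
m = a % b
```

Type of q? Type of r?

int // int returns int; int / int returns float

int, float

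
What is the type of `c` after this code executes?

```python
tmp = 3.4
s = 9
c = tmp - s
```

float - int returns float (3.4 - 9 = -5.6)

float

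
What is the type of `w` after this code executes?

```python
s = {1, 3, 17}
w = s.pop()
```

Popping from a set of ints returns int

int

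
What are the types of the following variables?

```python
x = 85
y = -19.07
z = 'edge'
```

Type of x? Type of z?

x is int; z is str

int, str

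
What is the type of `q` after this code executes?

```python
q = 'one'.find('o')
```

str.find() returns int (index, or -1)

int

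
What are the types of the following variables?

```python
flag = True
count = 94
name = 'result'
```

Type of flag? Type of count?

flag is bool; count is int

bool, int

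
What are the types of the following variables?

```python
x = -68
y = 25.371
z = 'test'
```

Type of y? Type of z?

y is float; z is str

float, str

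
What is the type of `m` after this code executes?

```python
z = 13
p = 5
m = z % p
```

int % int returns int (13 % 5 = 3)

int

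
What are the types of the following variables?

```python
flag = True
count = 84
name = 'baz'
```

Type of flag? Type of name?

flag is bool; name is str

bool, str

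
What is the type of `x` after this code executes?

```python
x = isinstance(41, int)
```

isinstance() returns bool

bool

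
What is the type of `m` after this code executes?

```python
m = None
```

None has type NoneType

NoneType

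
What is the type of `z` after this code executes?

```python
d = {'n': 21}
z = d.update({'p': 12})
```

dict.update() returns None

NoneType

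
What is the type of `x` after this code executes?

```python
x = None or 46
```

'or' with None returns the other value (46, int)

int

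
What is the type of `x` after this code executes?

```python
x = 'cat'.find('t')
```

str.find() returns int (index, or -1)

int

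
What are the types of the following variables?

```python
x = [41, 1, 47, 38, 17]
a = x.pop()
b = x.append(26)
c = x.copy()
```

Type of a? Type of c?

list.pop() returns the element (int); list.copy() returns list

int, list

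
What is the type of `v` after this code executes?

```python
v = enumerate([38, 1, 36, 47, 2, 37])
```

enumerate() returns an enumerate iterator object

enumerate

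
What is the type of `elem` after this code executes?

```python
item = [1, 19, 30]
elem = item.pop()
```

list.pop() returns the popped element (int here)

int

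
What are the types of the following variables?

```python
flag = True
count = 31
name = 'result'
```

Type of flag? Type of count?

flag is bool; count is int

bool, int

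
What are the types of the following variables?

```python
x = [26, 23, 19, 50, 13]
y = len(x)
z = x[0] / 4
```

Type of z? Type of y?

int / int returns float; len() returns int

float, int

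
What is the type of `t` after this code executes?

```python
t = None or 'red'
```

'or' with None returns the other value ('red', str)

str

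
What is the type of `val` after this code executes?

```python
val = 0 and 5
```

'and' returns the first falsy value (0, which is int)

int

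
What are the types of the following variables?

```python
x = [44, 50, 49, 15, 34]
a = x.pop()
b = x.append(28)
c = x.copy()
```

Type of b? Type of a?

list.append() returns None; list.pop() returns the element (int)

NoneType, int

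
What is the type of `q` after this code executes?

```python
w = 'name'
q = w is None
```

'is' comparison returns bool

bool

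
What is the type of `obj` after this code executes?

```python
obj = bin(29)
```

bin() returns str representation

str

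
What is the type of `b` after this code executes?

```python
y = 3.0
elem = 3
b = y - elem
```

float - int returns float (3.0 - 3 = 0.0)

float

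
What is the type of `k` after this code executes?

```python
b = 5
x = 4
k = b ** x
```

int ** positive int returns int (5 ** 4 = 625)

int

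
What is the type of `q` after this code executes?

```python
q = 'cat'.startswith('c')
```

str.startswith() returns bool

bool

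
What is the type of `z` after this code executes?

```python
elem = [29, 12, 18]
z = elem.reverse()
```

list.reverse() returns None

NoneType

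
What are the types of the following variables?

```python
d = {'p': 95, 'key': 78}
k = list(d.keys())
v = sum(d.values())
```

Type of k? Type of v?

list(...) returns list; sum of int values returns int

list, int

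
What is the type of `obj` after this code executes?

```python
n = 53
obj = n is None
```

'is' comparison returns bool

bool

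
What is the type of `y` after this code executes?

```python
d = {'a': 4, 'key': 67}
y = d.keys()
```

.keys() returns a dict_keys view object

dict_keys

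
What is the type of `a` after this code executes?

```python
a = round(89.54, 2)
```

round() with ndigits arg returns float

float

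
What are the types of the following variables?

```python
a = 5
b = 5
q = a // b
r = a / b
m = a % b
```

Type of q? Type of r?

int // int returns int; int / int returns float

int, float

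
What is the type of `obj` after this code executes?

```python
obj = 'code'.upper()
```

str.upper() returns str

str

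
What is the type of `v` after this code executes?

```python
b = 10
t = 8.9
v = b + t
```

int + float returns float (10 + 8.9 = 18.9)

float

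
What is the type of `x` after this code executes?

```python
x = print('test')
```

print() returns None

NoneType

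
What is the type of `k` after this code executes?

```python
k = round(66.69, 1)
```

round() with ndigits arg returns float

float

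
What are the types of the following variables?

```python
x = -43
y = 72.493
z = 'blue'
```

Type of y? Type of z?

y is float; z is str

float, str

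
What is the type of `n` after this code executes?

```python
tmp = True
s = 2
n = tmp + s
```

bool + int returns int (True is 1, so 1 + 2 = 3)

int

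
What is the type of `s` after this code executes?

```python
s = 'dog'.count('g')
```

str.count() returns int

int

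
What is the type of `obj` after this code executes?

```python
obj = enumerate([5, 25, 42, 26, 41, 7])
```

enumerate() returns an enumerate iterator object

enumerate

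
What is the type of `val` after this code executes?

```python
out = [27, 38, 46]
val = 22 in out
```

'in' operator returns bool

bool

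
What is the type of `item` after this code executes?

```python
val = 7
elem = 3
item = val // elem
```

int // int returns int (7 // 3 = 2)

int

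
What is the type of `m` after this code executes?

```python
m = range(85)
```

range() returns a range object

range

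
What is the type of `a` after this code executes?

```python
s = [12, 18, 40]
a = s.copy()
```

list.copy() returns list

list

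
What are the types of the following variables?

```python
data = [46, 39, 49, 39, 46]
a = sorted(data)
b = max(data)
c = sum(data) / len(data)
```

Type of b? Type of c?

max of ints returns int; int / int returns float

int, float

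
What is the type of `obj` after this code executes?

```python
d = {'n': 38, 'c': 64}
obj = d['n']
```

Accessing dict[str, int] with key 'n' returns int value 38

int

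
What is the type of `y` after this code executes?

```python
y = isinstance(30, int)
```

isinstance() returns bool

bool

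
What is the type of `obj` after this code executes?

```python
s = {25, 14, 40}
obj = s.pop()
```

Popping from a set of ints returns int

int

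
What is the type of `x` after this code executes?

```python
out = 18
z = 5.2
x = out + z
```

int + float returns float (18 + 5.2 = 23.2)

float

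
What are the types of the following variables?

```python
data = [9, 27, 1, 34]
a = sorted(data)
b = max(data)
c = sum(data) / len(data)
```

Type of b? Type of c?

max of ints returns int; int / int returns float

int, float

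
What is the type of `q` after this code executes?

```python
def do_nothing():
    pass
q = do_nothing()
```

A function with no return statement returns None

NoneType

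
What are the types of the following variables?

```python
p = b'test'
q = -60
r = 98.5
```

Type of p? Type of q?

p is bytes; q is int

bytes, int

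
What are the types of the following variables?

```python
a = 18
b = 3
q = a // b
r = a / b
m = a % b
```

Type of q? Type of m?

int // int returns int; int % int returns int

int, int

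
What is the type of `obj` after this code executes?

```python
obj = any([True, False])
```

any() returns bool

bool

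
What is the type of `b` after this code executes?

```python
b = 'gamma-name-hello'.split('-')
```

str.split() returns list

list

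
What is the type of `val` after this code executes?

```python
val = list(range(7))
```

list(range(...)) returns list

list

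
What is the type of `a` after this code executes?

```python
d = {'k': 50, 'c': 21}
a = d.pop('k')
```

dict.pop() returns the value (int)

int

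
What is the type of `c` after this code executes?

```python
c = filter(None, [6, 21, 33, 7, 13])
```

filter() returns a filter iterator object

filter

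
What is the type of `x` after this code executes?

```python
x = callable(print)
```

callable() returns bool

bool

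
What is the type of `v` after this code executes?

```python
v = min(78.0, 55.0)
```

min() of floats returns float

float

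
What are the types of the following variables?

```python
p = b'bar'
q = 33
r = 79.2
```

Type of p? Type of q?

p is bytes; q is int

bytes, int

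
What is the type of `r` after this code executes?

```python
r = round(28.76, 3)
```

round() with ndigits arg returns float

float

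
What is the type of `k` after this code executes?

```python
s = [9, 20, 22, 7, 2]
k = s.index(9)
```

list.index() returns int

int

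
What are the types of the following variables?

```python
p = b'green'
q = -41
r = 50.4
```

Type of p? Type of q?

p is bytes; q is int

bytes, int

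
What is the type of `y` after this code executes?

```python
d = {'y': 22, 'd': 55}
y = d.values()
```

.values() returns a dict_values view object

dict_values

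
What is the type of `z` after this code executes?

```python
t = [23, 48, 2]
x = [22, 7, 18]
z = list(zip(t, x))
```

list(zip(...)) returns a list of tuples

list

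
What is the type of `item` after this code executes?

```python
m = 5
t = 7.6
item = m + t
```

int + float returns float (5 + 7.6 = 12.6)

float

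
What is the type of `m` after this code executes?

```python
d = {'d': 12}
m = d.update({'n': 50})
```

dict.update() returns None

NoneType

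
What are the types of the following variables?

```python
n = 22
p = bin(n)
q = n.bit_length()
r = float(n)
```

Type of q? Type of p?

int.bit_length() returns int; bin() returns str

int, str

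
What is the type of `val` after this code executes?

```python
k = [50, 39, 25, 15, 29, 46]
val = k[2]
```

Indexing a list of ints returns int (k[2] = 25)

int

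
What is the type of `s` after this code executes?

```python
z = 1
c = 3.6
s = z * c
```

int * float returns float (1 * 3.6 = 3.6)

float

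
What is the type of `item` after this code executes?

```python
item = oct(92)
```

oct() returns str representation

str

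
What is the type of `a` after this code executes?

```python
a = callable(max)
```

callable() returns bool

bool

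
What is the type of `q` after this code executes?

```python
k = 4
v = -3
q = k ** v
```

int ** negative int returns float

float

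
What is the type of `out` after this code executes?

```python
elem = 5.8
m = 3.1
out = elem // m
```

float // float returns float (floor division preserves float type)

float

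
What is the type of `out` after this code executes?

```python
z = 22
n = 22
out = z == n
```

Equality comparison returns bool

bool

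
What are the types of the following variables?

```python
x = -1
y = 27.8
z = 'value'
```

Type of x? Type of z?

x is int; z is str

int, str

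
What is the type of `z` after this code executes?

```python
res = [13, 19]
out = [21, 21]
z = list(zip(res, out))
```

list(zip(...)) returns a list of tuples

list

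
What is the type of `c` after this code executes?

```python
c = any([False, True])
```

any() returns bool

bool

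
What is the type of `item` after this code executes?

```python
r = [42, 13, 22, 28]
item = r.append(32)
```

list.append() returns None (mutates in place)

NoneType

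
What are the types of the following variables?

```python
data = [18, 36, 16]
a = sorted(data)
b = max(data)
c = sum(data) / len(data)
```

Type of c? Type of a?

int / int returns float; sorted() returns list

float, list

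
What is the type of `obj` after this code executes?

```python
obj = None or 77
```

'or' with None returns the other value (77, int)

int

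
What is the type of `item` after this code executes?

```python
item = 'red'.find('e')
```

str.find() returns int (index, or -1)

int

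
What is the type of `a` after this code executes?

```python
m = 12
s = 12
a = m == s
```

Equality comparison returns bool

bool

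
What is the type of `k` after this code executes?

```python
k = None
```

None has type NoneType

NoneType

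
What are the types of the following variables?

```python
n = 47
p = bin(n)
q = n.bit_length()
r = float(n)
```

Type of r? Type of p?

float() returns float; bin() returns str

float, str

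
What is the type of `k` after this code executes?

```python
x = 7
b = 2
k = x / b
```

int / int always returns float in Python 3 (7 / 2 = 3.5)

float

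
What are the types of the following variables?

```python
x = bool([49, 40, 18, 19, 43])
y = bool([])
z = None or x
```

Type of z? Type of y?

None or <bool> returns the bool; bool() returns bool

bool, bool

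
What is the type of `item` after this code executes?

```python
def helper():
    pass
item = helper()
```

A function with no return statement returns None

NoneType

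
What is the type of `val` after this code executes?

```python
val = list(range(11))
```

list(range(...)) returns list

list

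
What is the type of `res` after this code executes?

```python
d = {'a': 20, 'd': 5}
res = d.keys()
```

.keys() returns a dict_keys view object

dict_keys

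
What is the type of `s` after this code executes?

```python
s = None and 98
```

'and' returns first falsy value (None)

NoneType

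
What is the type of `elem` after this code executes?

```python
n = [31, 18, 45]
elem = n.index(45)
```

list.index() returns int

int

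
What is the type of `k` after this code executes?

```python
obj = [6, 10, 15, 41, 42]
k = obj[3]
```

Indexing a list of ints returns int (obj[3] = 41)

int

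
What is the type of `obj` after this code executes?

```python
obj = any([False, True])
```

any() returns bool

bool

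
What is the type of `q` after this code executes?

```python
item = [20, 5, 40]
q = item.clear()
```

list.clear() returns None

NoneType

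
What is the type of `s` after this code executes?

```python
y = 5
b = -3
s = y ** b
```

int ** negative int returns float

float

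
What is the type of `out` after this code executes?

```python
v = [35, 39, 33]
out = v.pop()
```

list.pop() returns the popped element (int here)

int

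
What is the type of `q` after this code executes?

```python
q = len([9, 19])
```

len() always returns int

int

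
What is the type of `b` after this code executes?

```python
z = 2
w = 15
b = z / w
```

int / int always returns float in Python 3 (2 / 15 = 0.133333)

float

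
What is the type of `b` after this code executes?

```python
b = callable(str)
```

callable() returns bool

bool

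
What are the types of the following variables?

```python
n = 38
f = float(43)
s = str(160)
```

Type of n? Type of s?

n is int; s is str

int, str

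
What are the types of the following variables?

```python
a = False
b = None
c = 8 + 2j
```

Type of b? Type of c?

b is NoneType; c is complex

NoneType, complex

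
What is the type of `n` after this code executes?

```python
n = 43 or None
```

'or' returns first truthy value (43, int)

int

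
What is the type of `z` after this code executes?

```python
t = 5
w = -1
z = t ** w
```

int ** negative int returns float

float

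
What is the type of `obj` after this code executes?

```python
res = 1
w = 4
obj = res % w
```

int % int returns int (1 % 4 = 1)

int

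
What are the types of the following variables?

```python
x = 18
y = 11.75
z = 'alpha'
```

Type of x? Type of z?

x is int; z is str

int, str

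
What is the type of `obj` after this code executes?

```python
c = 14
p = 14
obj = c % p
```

int % int returns int (14 % 14 = 0)

int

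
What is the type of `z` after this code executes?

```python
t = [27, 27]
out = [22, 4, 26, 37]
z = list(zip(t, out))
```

list(zip(...)) returns a list of tuples

list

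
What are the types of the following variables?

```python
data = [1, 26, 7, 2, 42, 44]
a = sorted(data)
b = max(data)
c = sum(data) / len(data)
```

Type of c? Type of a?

int / int returns float; sorted() returns list

float, list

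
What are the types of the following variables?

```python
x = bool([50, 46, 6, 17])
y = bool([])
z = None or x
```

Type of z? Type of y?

None or <bool> returns the bool; bool() returns bool

bool, bool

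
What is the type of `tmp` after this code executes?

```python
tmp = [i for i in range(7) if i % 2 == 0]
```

A list comprehension [...] produces a list

list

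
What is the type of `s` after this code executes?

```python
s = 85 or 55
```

'or' returns the first truthy value (85, which is int)

int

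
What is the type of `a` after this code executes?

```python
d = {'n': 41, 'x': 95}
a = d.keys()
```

.keys() returns a dict_keys view object

dict_keys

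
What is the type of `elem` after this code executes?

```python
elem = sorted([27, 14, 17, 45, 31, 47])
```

sorted() always returns list

list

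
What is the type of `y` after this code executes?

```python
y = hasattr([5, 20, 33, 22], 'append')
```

hasattr() returns bool

bool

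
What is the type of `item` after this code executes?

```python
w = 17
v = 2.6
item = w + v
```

int + float returns float (17 + 2.6 = 19.6)

float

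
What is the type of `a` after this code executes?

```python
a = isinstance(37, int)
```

isinstance() returns bool

bool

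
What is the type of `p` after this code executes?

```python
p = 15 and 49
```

'and' returns the last value when all truthy (49, which is int)

int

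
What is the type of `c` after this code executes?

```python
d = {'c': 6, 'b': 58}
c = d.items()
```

dict.items() returns a dict_items view

dict_items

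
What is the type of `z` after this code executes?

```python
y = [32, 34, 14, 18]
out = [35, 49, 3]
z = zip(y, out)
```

zip() returns a zip iterator object

zip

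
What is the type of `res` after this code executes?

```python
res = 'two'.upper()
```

str.upper() returns str

str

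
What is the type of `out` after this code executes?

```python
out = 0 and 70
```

'and' returns the first falsy value (0, which is int)

int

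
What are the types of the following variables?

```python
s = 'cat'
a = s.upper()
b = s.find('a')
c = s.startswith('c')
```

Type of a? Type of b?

str.upper() returns str; str.find() returns int

str, int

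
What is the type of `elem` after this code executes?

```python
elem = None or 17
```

'or' with None returns the other value (17, int)

int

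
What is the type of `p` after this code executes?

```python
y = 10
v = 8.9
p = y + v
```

int + float returns float (10 + 8.9 = 18.9)

float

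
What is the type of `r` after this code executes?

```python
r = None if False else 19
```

Ternary: condition is False, else branch (19) taken → int

int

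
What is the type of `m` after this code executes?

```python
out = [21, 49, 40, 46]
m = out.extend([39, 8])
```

list.extend() returns None

NoneType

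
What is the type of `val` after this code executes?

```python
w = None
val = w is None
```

'is' comparison returns bool

bool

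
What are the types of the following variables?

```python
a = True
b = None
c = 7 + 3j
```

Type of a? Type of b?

a is bool; b is NoneType

bool, NoneType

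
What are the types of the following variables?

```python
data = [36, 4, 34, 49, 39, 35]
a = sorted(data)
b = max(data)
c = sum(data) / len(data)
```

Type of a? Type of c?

sorted() returns list; int / int returns float

list, float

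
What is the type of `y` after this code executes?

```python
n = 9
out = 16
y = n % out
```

int % int returns int (9 % 16 = 9)

int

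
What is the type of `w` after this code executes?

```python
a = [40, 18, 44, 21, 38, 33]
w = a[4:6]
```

Slicing a list always returns a list

list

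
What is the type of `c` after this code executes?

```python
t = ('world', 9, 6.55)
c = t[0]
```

Index 0 of tuple is 'world' which is str

str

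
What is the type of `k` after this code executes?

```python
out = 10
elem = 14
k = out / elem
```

int / int always returns float in Python 3 (10 / 14 = 0.714286)

float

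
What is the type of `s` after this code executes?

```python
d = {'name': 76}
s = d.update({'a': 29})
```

dict.update() returns None

NoneType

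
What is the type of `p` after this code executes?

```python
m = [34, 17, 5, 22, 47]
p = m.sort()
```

list.sort() returns None (sorts in place)

NoneType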